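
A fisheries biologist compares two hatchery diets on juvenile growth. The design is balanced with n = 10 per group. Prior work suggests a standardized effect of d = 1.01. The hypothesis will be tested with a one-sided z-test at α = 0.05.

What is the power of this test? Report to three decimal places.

Noncentrality parameter: δ = d·√(n/2) = 1.01 × √(10/2) = 2.2584
Critical value for a one-sided test at α = 0.05: z_α = 1.645.
Power = Φ(δ − 1.645) = Φ(0.614) = 0.7303.

Power ≈ 0.730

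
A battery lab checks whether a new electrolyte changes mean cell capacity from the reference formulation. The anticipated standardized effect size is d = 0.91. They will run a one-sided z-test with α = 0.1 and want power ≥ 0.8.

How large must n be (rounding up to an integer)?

Set Φ(δ − 1.282) = 0.8; then δ − 1.282 = Φ⁻¹(0.8) = 0.842, giving δ = 2.123.
δ = d·√n ⇒ n = (δ/d)² = (2.123 / 0.91)² = 5.44.
Rounding up, n = 6.

n = 6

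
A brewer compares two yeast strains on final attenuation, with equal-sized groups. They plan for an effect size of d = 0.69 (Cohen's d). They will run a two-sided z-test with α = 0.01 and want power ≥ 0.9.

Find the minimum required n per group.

n = 63 per group

For power 0.9 need Φ(δ − z_{0.005}) = 0.9, so δ = z_{0.005} + z_{0.10} = 2.576 + 1.282 = 3.857.
(The Φ(−δ − z_{α/2}) term is vanishingly small for δ > 0 and is dropped in the standard sample-size formula.)
δ = d·√(n/2) ⇒ n = 2(δ/d)² = 2 × (3.857 / 0.69)² = 62.51.
Rounding up, n = 63 per group.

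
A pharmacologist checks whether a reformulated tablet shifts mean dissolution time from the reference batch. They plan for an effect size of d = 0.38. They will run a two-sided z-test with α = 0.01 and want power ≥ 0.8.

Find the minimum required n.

For power 0.8 need Φ(δ − z_{0.005}) = 0.8, so δ = z_{0.005} + z_{0.20} = 2.576 + 0.842 = 3.417.
(Ignoring the negligible lower-tail rejection probability gives the usual closed-form inversion.)
δ = d·√n ⇒ n = (δ/d)² = (3.417 / 0.38)² = 80.88.
Rounding up, n = 81.

n = 81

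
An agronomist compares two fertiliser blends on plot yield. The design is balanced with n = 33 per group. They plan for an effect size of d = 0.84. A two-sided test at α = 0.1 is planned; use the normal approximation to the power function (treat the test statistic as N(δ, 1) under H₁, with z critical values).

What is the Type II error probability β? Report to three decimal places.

Noncentrality parameter: δ = d·√(n/2) = 0.84 × √(33/2) = 3.4121
Two-sided α = 0.1 → critical value z_{0.05} = 1.645.
Power = Φ(δ − 1.645) + Φ(−δ − 1.645) = Φ(1.767) + Φ(-5.057) = 0.9614 + 0.0000 = 0.9614.
Type II error: β = 1 − power = 1 − 0.9614 = 0.0386.

β ≈ 0.039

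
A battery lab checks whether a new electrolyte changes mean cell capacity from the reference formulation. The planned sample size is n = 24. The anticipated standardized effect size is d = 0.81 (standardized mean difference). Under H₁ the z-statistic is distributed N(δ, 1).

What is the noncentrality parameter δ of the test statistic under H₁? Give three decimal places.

δ = d·√n = 0.81 × √24 = 3.9682

δ ≈ 3.968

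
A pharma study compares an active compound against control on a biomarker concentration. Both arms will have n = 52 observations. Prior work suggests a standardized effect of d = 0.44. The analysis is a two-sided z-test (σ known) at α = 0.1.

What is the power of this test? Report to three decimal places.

Noncentrality parameter: δ = d·√(n/2) = 0.44 × √(52/2) = 2.2436
Two-sided α = 0.1 → critical value z_{0.05} = 1.645.
Power = Φ(δ − 1.645) + Φ(−δ − 1.645) = Φ(0.599) + Φ(-3.888) = 0.7253 + 0.0001 = 0.7254.

Power ≈ 0.725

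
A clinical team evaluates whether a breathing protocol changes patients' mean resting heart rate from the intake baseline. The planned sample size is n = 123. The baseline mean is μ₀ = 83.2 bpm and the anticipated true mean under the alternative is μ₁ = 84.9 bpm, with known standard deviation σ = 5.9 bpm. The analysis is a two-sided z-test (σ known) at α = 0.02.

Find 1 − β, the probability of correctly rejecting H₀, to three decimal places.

Standardized effect: d = |μ₁ − μ₀| / σ = |84.9 − 83.2| / 5.9 = 0.2881
Noncentrality parameter: δ = d·√n = 0.2881 × √123 = 3.1956
Critical value for a two-sided test at α = 0.02: z_{α/2} = 2.326.
Power = Φ(δ − 2.326) + Φ(−δ − 2.326) = Φ(0.869) + Φ(-5.522) = 0.8076 + 0.0000 = 0.8076.

Power ≈ 0.808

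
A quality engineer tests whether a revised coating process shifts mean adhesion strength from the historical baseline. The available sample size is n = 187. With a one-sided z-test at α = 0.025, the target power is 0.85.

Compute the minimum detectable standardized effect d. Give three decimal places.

Required noncentrality: δ = z_{0.025} + z_{0.15} = 1.960 + 1.036 = 2.996.
δ = d·√n ⇒ d = δ/√n = 2.996/√187 = 0.2191.

d ≈ 0.219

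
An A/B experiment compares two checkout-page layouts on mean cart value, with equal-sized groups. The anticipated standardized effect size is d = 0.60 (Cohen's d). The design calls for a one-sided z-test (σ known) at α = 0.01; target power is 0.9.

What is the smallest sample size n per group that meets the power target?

n = 73 per group

For power 0.9 need Φ(δ − z_{0.01}) = 0.9, so δ = z_{0.01} + z_{0.10} = 2.326 + 1.282 = 3.608.
δ = d·√(n/2) ⇒ n = 2(δ/d)² = 2 × (3.608 / 0.60)² = 72.32.
Rounding up, n = 73 per group.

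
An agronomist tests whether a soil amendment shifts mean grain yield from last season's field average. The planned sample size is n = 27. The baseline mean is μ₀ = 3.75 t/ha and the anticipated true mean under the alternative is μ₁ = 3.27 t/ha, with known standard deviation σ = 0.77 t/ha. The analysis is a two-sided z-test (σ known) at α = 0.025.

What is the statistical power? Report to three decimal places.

Standardized effect: d = |μ₁ − μ₀| / σ = |3.27 − 3.75| / 0.77 = 0.6234
Noncentrality parameter: δ = d·√n = 0.6234 × √27 = 3.2392
Two-sided α = 0.025 → critical value z_{0.0125} = 2.241.
Power = Φ(δ − 2.241) + Φ(−δ − 2.241) = Φ(0.998) + Φ(-5.481) = 0.8408 + 0.0000 = 0.8408.

Power ≈ 0.841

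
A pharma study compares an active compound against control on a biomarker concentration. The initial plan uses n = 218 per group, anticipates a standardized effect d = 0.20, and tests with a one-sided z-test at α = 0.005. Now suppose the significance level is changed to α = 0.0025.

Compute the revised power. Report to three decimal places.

δ = d·√(n/2) = 0.20 × √(218/2) = 2.0881 (unchanged). New critical value: z_{0.0025} = 2.807.
Revised power = P(Z > 2.807 − δ) = Φ(-0.719) = 0.2361.

Power ≈ 0.236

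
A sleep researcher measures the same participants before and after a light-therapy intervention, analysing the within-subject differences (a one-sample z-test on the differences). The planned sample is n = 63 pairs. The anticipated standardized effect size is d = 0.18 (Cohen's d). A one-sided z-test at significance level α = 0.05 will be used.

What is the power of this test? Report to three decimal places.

Noncentrality parameter: δ = d·√n = 0.18 × √63 = 1.4287
Critical value for a one-sided test at α = 0.05: z_α = 1.645.
Power = P(Z > 1.645 − δ) = Φ(-0.216) = 0.4144.

Power ≈ 0.414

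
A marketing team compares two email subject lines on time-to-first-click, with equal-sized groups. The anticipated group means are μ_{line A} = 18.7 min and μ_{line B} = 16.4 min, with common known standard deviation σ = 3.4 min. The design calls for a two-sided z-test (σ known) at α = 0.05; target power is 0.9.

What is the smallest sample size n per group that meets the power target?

n = 46 per group

Standardized effect: d = |μ_{line A} − μ_{line B}| / σ = |18.7 − 16.4| / 3.4 = 0.6765
Set Φ(δ − 1.960) = 0.9; then δ − 1.960 = Φ⁻¹(0.9) = 1.282, giving δ = 3.242.
(Ignoring the negligible lower-tail rejection probability gives the usual closed-form inversion.)
δ = d·√(n/2) ⇒ n = 2(δ/d)² = 2 × (3.242 / 0.6765)² = 45.92.
Round up to the next whole unit.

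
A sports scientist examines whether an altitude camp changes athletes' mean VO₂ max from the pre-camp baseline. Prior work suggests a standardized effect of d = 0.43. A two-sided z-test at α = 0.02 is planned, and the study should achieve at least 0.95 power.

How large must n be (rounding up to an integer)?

For power 0.95 need Φ(δ − z_{0.01}) = 0.95, so δ = z_{0.01} + z_{0.05} = 2.326 + 1.645 = 3.971.
(For δ > 0 the lower-tail rejection region contributes negligibly to power, so the one-term inversion is standard.)
δ = d·√n ⇒ n = (δ/d)² = (3.971 / 0.43)² = 85.29.
Rounding up, n = 86.

n = 86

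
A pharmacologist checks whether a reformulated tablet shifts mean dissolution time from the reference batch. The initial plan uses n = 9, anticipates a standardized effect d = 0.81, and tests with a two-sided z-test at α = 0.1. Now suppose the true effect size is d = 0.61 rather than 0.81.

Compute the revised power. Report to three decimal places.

Power ≈ 0.574

With d = 0.61: δ = d·√n = 0.61 × √9 = 1.8300. Critical value z_{0.05} = 1.645.
Revised power = Φ(δ − 1.645) + Φ(−δ − 1.645) = Φ(0.185) + Φ(-3.475) = 0.5734 + 0.0003 = 0.5737.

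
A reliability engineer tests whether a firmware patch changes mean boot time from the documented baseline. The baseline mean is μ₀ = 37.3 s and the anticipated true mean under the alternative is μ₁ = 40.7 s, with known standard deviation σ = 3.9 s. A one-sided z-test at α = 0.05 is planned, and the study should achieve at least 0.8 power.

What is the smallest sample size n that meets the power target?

Standardized effect: d = |μ₁ − μ₀| / σ = |40.7 − 37.3| / 3.9 = 0.8718
For power 0.8 need Φ(δ − z_{0.05}) = 0.8, so δ = z_{0.05} + z_{0.20} = 1.645 + 0.842 = 2.486.
δ = d·√n ⇒ n = (δ/d)² = (2.486 / 0.8718)² = 8.13.
Round up to the next whole unit.

n = 9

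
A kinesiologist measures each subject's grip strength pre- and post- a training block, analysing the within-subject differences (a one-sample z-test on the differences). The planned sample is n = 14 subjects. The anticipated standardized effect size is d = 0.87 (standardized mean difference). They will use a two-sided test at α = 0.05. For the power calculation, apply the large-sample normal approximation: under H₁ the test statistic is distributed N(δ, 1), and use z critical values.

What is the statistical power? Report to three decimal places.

Power ≈ 0.902

Noncentrality parameter: δ = d·√n = 0.87 × √14 = 3.2552
Two-sided α = 0.05 → critical value z_{0.025} = 1.960.
Power = Φ(δ − 1.960) + Φ(−δ − 1.960) = Φ(1.295) + Φ(-5.215) = 0.9024 + 0.0000 = 0.9024.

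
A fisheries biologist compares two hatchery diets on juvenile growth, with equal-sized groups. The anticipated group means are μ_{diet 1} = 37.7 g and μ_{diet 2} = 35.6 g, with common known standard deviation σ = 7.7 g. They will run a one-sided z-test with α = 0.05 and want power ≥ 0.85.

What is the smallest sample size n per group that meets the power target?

n = 194 per group

Standardized effect: d = |μ_{diet 1} − μ_{diet 2}| / σ = |37.7 − 35.6| / 7.7 = 0.2727
For power 0.85 need Φ(δ − z_{0.05}) = 0.85, so δ = z_{0.05} + z_{0.15} = 1.645 + 1.036 = 2.681.
δ = d·√(n/2) ⇒ n = 2(δ/d)² = 2 × (2.681 / 0.2727)² = 193.31.
Rounding up, n = 194 per group.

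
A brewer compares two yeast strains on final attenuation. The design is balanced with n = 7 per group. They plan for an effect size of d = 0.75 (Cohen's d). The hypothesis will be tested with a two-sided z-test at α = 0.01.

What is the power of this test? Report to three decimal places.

Noncentrality parameter: λ = d·√(n/2) = 0.75 × √(7/2) = 1.4031
Critical value for a two-sided test at α = 0.01: z_{α/2} = 2.576.
Power = Φ(λ − 2.576) + Φ(−λ − 2.576) = Φ(-1.173) + Φ(-3.979) = 0.1205 + 0.0000 = 0.1205.

Power ≈ 0.120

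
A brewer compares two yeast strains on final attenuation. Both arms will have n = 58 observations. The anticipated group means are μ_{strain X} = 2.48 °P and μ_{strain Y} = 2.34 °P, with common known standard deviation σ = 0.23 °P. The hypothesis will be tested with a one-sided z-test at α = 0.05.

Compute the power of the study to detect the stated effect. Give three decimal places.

Power ≈ 0.949

Standardized effect: d = |μ_{strain X} − μ_{strain Y}| / σ = |2.48 − 2.34| / 0.23 = 0.6087
Noncentrality parameter: δ = d·√(n/2) = 0.6087 × √(58/2) = 3.2779
Critical value for a one-sided test at α = 0.05: z_α = 1.645.
Power = Φ(δ − 1.645) = Φ(1.633) = 0.9488.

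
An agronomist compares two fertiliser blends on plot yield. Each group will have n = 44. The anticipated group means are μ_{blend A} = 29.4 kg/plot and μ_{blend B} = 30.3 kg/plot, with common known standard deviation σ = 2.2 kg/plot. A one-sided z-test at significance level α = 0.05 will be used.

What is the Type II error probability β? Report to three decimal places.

β ≈ 0.392

Standardized effect: d = |μ_{blend A} − μ_{blend B}| / σ = |29.4 − 30.3| / 2.2 = 0.4091
Noncentrality parameter: δ = d·√(n/2) = 0.4091 × √(44/2) = 1.9188
One-sided α = 0.05 → critical value z_{0.05} = 1.645.
Power = P(Z > 1.645 − δ) = Φ(0.274) = 0.6079.
Type II error: β = 1 − power = 1 − 0.6079 = 0.3921.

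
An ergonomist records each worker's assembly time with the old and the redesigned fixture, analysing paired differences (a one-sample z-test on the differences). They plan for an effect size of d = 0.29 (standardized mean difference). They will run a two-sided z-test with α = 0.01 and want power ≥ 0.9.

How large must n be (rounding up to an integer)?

n = 177

For power 0.9 need Φ(δ − z_{0.005}) = 0.9, so δ = z_{0.005} + z_{0.10} = 2.576 + 1.282 = 3.857.
(For δ > 0 the lower-tail rejection region contributes negligibly to power, so the one-term inversion is standard.)
δ = d·√n ⇒ n = (δ/d)² = (3.857 / 0.29)² = 176.92.
Rounding up, n = 177.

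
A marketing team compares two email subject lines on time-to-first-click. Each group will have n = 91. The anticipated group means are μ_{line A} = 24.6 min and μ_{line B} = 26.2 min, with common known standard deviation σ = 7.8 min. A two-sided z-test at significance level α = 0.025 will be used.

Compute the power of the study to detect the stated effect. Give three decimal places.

Standardized effect: d = |μ_{line A} − μ_{line B}| / σ = |24.6 − 26.2| / 7.8 = 0.2051
Noncentrality parameter: δ = d·√(n/2) = 0.2051 × √(91/2) = 1.3837
Two-sided α = 0.025 → critical value z_{0.0125} = 2.241.
Power = Φ(δ − 2.241) + Φ(−δ − 2.241) = Φ(-0.858) + Φ(-3.625) = 0.1955 + 0.0001 = 0.1957.

Power ≈ 0.196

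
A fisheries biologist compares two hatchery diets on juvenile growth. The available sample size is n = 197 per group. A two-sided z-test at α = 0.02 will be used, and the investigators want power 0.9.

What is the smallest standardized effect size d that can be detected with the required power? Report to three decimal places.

Required noncentrality: δ = z_{0.01} + z_{0.10} = 2.326 + 1.282 = 3.608.
(Lower-tail contribution to power is negligible for δ > 0.)
δ = d·√(n/2) ⇒ d = δ/√(n/2) = 3.608/√(197/2) = 0.3635.

d ≈ 0.364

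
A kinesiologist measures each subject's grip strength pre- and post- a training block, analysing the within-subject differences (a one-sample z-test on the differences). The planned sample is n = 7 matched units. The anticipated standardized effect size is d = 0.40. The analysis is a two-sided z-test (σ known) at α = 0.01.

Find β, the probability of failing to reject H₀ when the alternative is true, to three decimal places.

β ≈ 0.935

Noncentrality parameter: δ = d·√n = 0.40 × √7 = 1.0583
Two-sided α = 0.01 → critical value z_{0.005} = 2.576.
Power = Φ(δ − 2.576) + Φ(−δ − 2.576) = Φ(-1.518) + Φ(-3.634) = 0.0646 + 0.0001 = 0.0647.
Type II error: β = 1 − power = 1 − 0.0647 = 0.9353.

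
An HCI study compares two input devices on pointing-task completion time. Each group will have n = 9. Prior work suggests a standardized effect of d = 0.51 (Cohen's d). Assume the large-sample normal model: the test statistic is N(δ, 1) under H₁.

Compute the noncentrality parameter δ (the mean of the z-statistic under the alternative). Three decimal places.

The noncentrality parameter scales effect size by the design's sample-size factor: δ = d·√(n/2) = 0.51 × √(9/2) = 1.0819

δ ≈ 1.082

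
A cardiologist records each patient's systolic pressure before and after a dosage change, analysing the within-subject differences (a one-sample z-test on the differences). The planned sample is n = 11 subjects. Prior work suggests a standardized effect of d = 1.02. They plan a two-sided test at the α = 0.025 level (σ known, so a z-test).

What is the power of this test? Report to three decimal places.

Power ≈ 0.873

Noncentrality parameter: δ = d·√n = 1.02 × √11 = 3.3830
Two-sided α = 0.025 → critical value z_{0.0125} = 2.241.
Power = Φ(δ − 2.241) + Φ(−δ − 2.241) = Φ(1.142) + Φ(-5.624) = 0.8732 + 0.0000 = 0.8732.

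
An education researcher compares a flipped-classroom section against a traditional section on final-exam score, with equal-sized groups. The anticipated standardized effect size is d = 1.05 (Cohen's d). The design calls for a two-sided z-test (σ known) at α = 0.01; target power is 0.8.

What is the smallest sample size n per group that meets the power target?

Set Φ(δ − 2.576) = 0.8; then δ − 2.576 = Φ⁻¹(0.8) = 0.842, giving δ = 3.417.
(Ignoring the negligible lower-tail rejection probability gives the usual closed-form inversion.)
δ = d·√(n/2) ⇒ n = 2(δ/d)² = 2 × (3.417 / 1.05)² = 21.19.
Rounding up, n = 22 per group.

n = 22 per group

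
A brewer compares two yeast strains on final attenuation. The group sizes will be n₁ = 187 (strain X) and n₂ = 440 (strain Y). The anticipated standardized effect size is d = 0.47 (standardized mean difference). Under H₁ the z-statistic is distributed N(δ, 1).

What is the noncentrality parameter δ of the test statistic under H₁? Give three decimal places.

δ ≈ 5.384

δ = d / √(1/n₁ + 1/n₂) = 0.47 / √(1/187 + 1/440) = 5.3841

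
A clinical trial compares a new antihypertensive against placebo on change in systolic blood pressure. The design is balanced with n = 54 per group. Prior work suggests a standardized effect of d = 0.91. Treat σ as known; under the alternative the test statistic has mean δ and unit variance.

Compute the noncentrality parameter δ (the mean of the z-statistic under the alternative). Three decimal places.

δ ≈ 4.728

δ = d·√(n/2) = 0.91 × √(54/2) = 4.7285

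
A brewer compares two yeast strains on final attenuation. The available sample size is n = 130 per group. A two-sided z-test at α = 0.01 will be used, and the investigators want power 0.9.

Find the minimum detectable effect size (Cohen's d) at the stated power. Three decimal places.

d ≈ 0.478

Required noncentrality: δ = z_{0.005} + z_{0.10} = 2.576 + 1.282 = 3.857.
(Lower-tail contribution to power is negligible for δ > 0.)
δ = d·√(n/2) ⇒ d = δ/√(n/2) = 3.857/√(130/2) = 0.4784.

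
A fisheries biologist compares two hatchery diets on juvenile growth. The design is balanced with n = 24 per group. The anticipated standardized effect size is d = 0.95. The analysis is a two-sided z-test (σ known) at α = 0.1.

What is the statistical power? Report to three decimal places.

Noncentrality parameter: λ = d·√(n/2) = 0.95 × √(24/2) = 3.2909
Two-sided α = 0.1 → critical value z_{0.05} = 1.645.
Power = Φ(λ − 1.645) + Φ(−λ − 1.645) = Φ(1.646) + Φ(-4.936) = 0.9501 + 0.0000 = 0.9501.

Power ≈ 0.950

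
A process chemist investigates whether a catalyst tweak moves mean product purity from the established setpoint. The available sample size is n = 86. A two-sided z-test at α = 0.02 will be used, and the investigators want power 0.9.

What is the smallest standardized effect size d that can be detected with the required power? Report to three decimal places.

d ≈ 0.389

Required noncentrality: δ = z_{0.01} + z_{0.10} = 2.326 + 1.282 = 3.608.
(Lower-tail contribution to power is negligible for δ > 0.)
δ = d·√n ⇒ d = δ/√n = 3.608/√86 = 0.3890.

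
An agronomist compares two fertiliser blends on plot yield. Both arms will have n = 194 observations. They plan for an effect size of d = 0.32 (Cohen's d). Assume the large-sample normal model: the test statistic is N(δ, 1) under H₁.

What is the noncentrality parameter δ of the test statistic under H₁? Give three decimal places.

δ ≈ 3.152

The noncentrality parameter scales effect size by the design's sample-size factor: δ = d·√(n/2) = 0.32 × √(194/2) = 3.1516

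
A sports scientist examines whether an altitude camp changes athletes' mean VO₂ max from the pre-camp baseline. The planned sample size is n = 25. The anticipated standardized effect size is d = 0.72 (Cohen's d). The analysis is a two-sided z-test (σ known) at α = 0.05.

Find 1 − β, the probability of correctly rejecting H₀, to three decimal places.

Power ≈ 0.950

Noncentrality parameter: δ = d·√n = 0.72 × √25 = 3.6000
Critical value for a two-sided test at α = 0.05: z_{α/2} = 1.960.
Power = Φ(δ − 1.960) + Φ(−δ − 1.960) = Φ(1.640) + Φ(-5.560) = 0.9495 + 0.0000 = 0.9495.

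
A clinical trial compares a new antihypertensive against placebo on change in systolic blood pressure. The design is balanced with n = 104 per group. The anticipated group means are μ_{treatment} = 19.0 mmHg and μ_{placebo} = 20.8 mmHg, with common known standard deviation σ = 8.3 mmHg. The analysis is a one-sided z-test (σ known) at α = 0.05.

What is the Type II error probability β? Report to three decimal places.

Standardized effect: d = |μ_{treatment} − μ_{placebo}| / σ = |19.0 − 20.8| / 8.3 = 0.2169
Noncentrality parameter: δ = d·√(n/2) = 0.2169 × √(104/2) = 1.5639
One-sided α = 0.05 → critical value z_{0.05} = 1.645.
Power = Φ(δ − 1.645) = Φ(-0.081) = 0.4677.
Type II error: β = 1 − power = 1 − 0.4677 = 0.5323.

β ≈ 0.532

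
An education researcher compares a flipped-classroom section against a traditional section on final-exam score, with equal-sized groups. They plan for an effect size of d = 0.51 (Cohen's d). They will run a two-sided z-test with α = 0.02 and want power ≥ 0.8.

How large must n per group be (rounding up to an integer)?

For power 0.8 need Φ(δ − z_{0.01}) = 0.8, so δ = z_{0.01} + z_{0.20} = 2.326 + 0.842 = 3.168.
(The Φ(−δ − z_{α/2}) term is vanishingly small for δ > 0 and is dropped in the standard sample-size formula.)
δ = d·√(n/2) ⇒ n = 2(δ/d)² = 2 × (3.168 / 0.51)² = 77.17.
Rounding up, n = 78 per group.

n = 78 per group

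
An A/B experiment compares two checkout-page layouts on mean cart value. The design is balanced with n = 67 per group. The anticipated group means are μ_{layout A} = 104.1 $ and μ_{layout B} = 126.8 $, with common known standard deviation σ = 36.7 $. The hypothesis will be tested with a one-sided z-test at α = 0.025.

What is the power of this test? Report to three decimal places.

Standardized effect: d = |μ_{layout A} − μ_{layout B}| / σ = |104.1 − 126.8| / 36.7 = 0.6185
Noncentrality parameter: δ = d·√(n/2) = 0.6185 × √(67/2) = 3.5800
One-sided α = 0.025 → critical value z_{0.025} = 1.960.
Power = P(Z > 1.960 − δ) = Φ(1.620) = 0.9474.

Power ≈ 0.947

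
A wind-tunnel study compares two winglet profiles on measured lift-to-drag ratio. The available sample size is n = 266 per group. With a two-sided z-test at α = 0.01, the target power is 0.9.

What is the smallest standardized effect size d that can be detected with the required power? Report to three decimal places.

Need Φ(δ − 2.576) = 0.9, so δ = 2.576 + 1.282 = 3.857.
(The second rejection-region term Φ(−δ − z_{α/2}) is negligible and dropped.)
δ = d·√(n/2) ⇒ d = δ/√(n/2) = 3.857/√(266/2) = 0.3345.

d ≈ 0.334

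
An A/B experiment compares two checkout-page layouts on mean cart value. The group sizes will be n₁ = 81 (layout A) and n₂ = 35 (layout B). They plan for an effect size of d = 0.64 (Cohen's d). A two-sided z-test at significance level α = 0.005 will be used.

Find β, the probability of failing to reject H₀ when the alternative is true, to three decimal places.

β ≈ 0.361

Noncentrality parameter: δ = d / √(1/n₁ + 1/n₂) = 0.64 / √(1/81 + 1/35) = 3.1639
Two-sided α = 0.005 → critical value z_{0.0025} = 2.807.
Power = Φ(δ − 2.807) + Φ(−δ − 2.807) = Φ(0.357) + Φ(-5.971) = 0.6394 + 0.0000 = 0.6394.
Type II error: β = 1 − power = 1 − 0.6394 = 0.3606.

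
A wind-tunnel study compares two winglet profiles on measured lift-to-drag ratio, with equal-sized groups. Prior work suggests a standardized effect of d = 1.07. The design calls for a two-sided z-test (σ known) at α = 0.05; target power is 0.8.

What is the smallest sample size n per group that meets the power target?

n = 14 per group

Set Φ(δ − 1.960) = 0.8; then δ − 1.960 = Φ⁻¹(0.8) = 0.842, giving δ = 2.802.
(Ignoring the negligible lower-tail rejection probability gives the usual closed-form inversion.)
δ = d·√(n/2) ⇒ n = 2(δ/d)² = 2 × (2.802 / 1.07)² = 13.71.
Rounding up, n = 14 per group.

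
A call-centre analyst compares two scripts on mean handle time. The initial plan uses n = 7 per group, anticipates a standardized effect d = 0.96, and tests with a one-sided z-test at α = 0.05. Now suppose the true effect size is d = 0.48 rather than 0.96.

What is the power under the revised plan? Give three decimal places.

Power ≈ 0.228

With d = 0.48: δ = d·√(n/2) = 0.48 × √(7/2) = 0.8980. Critical value z_{0.05} = 1.645.
Revised power = Φ(δ − 1.645) = Φ(-0.747) = 0.2276.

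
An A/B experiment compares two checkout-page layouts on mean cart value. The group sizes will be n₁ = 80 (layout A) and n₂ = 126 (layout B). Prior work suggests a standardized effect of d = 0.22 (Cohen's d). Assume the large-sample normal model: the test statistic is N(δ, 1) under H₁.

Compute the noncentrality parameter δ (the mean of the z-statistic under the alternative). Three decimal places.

δ ≈ 1.539

The noncentrality parameter scales effect size by the design's sample-size factor: δ = d / √(1/n₁ + 1/n₂) = 0.22 / √(1/80 + 1/126) = 1.5389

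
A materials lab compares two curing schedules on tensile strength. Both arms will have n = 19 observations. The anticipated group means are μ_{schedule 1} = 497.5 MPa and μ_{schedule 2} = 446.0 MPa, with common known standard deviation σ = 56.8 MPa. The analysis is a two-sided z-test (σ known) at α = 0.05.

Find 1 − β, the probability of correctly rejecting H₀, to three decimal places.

Standardized effect: d = |μ_{schedule 1} − μ_{schedule 2}| / σ = |497.5 − 446.0| / 56.8 = 0.9067
Noncentrality parameter: λ = d·√(n/2) = 0.9067 × √(19/2) = 2.7946
Two-sided α = 0.05 → critical value z_{0.025} = 1.960.
Power = Φ(λ − 1.960) + Φ(−λ − 1.960) = Φ(0.835) + Φ(-4.755) = 0.7980 + 0.0000 = 0.7980.

Power ≈ 0.798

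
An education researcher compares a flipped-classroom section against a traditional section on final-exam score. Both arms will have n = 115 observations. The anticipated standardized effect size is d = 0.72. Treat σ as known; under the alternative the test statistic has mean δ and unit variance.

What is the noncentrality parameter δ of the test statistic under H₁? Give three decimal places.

δ = d·√(n/2) = 0.72 × √(115/2) = 5.4597

δ ≈ 5.460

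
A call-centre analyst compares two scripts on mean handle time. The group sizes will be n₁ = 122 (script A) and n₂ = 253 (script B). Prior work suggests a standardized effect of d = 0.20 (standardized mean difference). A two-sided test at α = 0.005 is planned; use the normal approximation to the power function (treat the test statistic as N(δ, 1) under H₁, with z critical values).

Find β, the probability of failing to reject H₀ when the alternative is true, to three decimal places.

β ≈ 0.840

Noncentrality parameter: δ = d / √(1/n₁ + 1/n₂) = 0.20 / √(1/122 + 1/253) = 1.8145
Two-sided α = 0.005 → critical value z_{0.0025} = 2.807.
Power = Φ(δ − 2.807) + Φ(−δ − 2.807) = Φ(-0.993) + Φ(-4.622) = 0.1605 + 0.0000 = 0.1605.
Type II error: β = 1 − power = 1 − 0.1605 = 0.8395.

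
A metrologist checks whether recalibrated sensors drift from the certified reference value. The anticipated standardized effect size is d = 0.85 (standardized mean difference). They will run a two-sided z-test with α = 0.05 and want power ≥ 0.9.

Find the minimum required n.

For power 0.9 need Φ(δ − z_{0.025}) = 0.9, so δ = z_{0.025} + z_{0.10} = 1.960 + 1.282 = 3.242.
(For δ > 0 the lower-tail rejection region contributes negligibly to power, so the one-term inversion is standard.)
δ = d·√n ⇒ n = (δ/d)² = (3.242 / 0.85)² = 14.54.
Round up to the next whole unit.

n = 15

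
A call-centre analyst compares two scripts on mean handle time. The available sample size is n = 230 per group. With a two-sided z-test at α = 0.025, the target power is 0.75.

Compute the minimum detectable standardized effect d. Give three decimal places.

d ≈ 0.272

Need Φ(δ − 2.241) = 0.75, so δ = 2.241 + 0.674 = 2.916.
(The second rejection-region term Φ(−δ − z_{α/2}) is negligible and dropped.)
δ = d·√(n/2) ⇒ d = δ/√(n/2) = 2.916/√(230/2) = 0.2719.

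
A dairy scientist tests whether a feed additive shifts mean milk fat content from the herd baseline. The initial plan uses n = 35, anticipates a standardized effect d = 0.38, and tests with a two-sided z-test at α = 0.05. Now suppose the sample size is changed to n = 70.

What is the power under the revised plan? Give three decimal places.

With n = 70: δ = d·√n = 0.38 × √70 = 3.1793. Critical value z_{0.025} = 1.960.
Revised power = Φ(δ − 1.960) + Φ(−δ − 1.960) = Φ(1.219) + Φ(-5.139) = 0.8886 + 0.0000 = 0.8886.

Power ≈ 0.889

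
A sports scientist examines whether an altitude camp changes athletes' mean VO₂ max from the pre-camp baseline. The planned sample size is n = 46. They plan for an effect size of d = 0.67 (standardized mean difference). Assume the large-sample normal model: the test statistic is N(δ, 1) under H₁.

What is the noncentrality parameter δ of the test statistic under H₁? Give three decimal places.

δ ≈ 4.544

δ = d·√n = 0.67 × √46 = 4.5442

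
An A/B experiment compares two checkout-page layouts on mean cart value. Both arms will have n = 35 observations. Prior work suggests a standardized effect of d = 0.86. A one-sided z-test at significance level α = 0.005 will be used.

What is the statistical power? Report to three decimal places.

Noncentrality parameter: δ = d·√(n/2) = 0.86 × √(35/2) = 3.5976
Critical value for a one-sided test at α = 0.005: z_α = 2.576.
Power = Φ(δ − 2.576) = Φ(1.022) = 0.8466.

Power ≈ 0.847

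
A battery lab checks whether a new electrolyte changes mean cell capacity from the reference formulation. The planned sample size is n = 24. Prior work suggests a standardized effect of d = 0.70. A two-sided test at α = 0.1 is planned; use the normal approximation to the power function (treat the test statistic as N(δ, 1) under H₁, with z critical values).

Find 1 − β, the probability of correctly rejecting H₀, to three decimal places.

Power ≈ 0.963

Noncentrality parameter: δ = d·√n = 0.70 × √24 = 3.4293
Critical value for a two-sided test at α = 0.1: z_{α/2} = 1.645.
Power = Φ(δ − 1.645) + Φ(−δ − 1.645) = Φ(1.784) + Φ(-5.074) = 0.9628 + 0.0000 = 0.9628.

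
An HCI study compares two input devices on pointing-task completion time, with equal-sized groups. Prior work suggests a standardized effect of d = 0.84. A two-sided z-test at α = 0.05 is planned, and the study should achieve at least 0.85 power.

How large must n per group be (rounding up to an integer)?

For power 0.85 need Φ(δ − z_{0.025}) = 0.85, so δ = z_{0.025} + z_{0.15} = 1.960 + 1.036 = 2.996.
(Ignoring the negligible lower-tail rejection probability gives the usual closed-form inversion.)
δ = d·√(n/2) ⇒ n = 2(δ/d)² = 2 × (2.996 / 0.84)² = 25.45.
Rounding up, n = 26 per group.

n = 26 per group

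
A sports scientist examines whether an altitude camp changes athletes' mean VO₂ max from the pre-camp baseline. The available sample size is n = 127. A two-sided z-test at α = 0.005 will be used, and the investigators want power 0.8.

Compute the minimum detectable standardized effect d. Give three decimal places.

d ≈ 0.324

Need Φ(δ − 2.807) = 0.8, so δ = 2.807 + 0.842 = 3.649.
(Lower-tail contribution to power is negligible for δ > 0.)
δ = d·√n ⇒ d = δ/√n = 3.649/√127 = 0.3238.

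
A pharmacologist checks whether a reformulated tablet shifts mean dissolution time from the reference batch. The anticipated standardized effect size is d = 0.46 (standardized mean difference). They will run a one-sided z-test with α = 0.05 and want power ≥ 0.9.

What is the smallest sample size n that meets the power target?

For power 0.9 need Φ(δ − z_{0.05}) = 0.9, so δ = z_{0.05} + z_{0.10} = 1.645 + 1.282 = 2.926.
δ = d·√n ⇒ n = (δ/d)² = (2.926 / 0.46)² = 40.47.
Round up to the next whole unit.

n = 41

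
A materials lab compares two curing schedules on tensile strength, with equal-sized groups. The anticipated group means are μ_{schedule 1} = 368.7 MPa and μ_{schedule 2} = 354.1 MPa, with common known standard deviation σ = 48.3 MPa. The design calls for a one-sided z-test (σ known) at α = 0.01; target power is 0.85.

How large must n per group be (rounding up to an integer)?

Standardized effect: d = |μ_{schedule 1} − μ_{schedule 2}| / σ = |368.7 − 354.1| / 48.3 = 0.3023
For power 0.85 need Φ(δ − z_{0.01}) = 0.85, so δ = z_{0.01} + z_{0.15} = 2.326 + 1.036 = 3.363.
δ = d·√(n/2) ⇒ n = 2(δ/d)² = 2 × (3.363 / 0.3023)² = 247.52.
Round up to the next whole unit.

n = 248 per group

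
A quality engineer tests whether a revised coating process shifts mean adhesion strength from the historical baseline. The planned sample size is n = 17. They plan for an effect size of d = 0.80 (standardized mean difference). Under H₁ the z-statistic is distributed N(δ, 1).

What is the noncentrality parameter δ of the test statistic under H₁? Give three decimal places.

δ ≈ 3.298

δ = d·√n = 0.80 × √17 = 3.2985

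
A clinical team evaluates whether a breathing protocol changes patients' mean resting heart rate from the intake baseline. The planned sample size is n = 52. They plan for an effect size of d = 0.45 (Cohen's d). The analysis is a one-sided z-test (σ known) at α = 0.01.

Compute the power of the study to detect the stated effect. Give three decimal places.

Power ≈ 0.821

Noncentrality parameter: δ = d·√n = 0.45 × √52 = 3.2450
Critical value for a one-sided test at α = 0.01: z_α = 2.326.
Power = Φ(δ − 2.326) = Φ(0.919) = 0.8209.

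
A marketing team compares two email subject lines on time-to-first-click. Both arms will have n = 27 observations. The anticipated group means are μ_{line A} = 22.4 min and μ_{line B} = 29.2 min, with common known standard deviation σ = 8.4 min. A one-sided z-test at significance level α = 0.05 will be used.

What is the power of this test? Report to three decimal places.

Power ≈ 0.908

Standardized effect: d = |μ_{line A} − μ_{line B}| / σ = |22.4 − 29.2| / 8.4 = 0.8095
Noncentrality parameter: λ = d·√(n/2) = 0.8095 × √(27/2) = 2.9744
Critical value for a one-sided test at α = 0.05: z_α = 1.645.
Power = Φ(λ − 1.645) = Φ(1.330) = 0.9082.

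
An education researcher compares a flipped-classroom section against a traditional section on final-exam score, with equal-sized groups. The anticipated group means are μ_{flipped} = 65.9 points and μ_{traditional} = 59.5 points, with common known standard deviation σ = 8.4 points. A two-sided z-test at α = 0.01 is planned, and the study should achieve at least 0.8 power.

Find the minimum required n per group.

Standardized effect: d = |μ_{flipped} − μ_{traditional}| / σ = |65.9 − 59.5| / 8.4 = 0.7619
For power 0.8 need Φ(δ − z_{0.005}) = 0.8, so δ = z_{0.005} + z_{0.20} = 2.576 + 0.842 = 3.417.
(Ignoring the negligible lower-tail rejection probability gives the usual closed-form inversion.)
δ = d·√(n/2) ⇒ n = 2(δ/d)² = 2 × (3.417 / 0.7619)² = 40.24.
Rounding up, n = 41 per group.

n = 41 per group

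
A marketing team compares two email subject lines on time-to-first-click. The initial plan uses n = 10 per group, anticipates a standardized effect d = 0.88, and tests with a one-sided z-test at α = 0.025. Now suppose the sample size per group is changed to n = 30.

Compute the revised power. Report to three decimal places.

With n = 30 per group: δ = d·√(n/2) = 0.88 × √(30/2) = 3.4082. Critical value z_{0.025} = 1.960.
Revised power = P(Z > 1.960 − δ) = Φ(1.448) = 0.9262.

Power ≈ 0.926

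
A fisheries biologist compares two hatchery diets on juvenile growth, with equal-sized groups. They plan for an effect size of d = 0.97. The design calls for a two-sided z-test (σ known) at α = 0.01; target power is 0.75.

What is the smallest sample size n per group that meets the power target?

For power 0.75 need Φ(δ − z_{0.005}) = 0.75, so δ = z_{0.005} + z_{0.25} = 2.576 + 0.674 = 3.250.
(The Φ(−δ − z_{α/2}) term is vanishingly small for δ > 0 and is dropped in the standard sample-size formula.)
δ = d·√(n/2) ⇒ n = 2(δ/d)² = 2 × (3.250 / 0.97)² = 22.46.
Rounding up, n = 23 per group.

n = 23 per group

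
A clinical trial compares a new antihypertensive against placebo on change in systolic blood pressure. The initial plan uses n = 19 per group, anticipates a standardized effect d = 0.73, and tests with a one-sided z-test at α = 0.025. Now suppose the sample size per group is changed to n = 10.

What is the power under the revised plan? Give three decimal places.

With n = 10 per group: δ = d·√(n/2) = 0.73 × √(10/2) = 1.6323. Critical value z_{0.025} = 1.960.
Revised power = Φ(δ − 1.960) = Φ(-0.328) = 0.3716.

Power ≈ 0.372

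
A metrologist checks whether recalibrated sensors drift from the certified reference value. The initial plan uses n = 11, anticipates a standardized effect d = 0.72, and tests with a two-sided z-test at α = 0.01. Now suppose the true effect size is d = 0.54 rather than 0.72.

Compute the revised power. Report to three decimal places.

Power ≈ 0.216

With d = 0.54: δ = d·√n = 0.54 × √11 = 1.7910. Critical value z_{0.005} = 2.576.
Revised power = Φ(δ − 2.576) + Φ(−δ − 2.576) = Φ(-0.785) + Φ(-4.367) = 0.2163 + 0.0000 = 0.2163.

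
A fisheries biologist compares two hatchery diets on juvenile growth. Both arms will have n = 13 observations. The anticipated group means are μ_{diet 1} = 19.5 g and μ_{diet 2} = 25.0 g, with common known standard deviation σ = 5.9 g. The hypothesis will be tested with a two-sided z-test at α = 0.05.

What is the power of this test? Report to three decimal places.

Power ≈ 0.662

Standardized effect: d = |μ_{diet 1} − μ_{diet 2}| / σ = |19.5 − 25.0| / 5.9 = 0.9322
Noncentrality parameter: δ = d·√(n/2) = 0.9322 × √(13/2) = 2.3767
Two-sided α = 0.05 → critical value z_{0.025} = 1.960.
Power = Φ(δ − 1.960) + Φ(−δ − 1.960) = Φ(0.417) + Φ(-4.337) = 0.6616 + 0.0000 = 0.6616.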